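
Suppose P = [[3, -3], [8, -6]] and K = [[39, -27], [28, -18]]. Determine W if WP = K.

W = [[-3, 6], [-4, 5]]

Since P sits to the right of W, W = KP⁻¹.
det P = 6; the adjugate gives P⁻¹ = [[-1, 1/2], [-4/3, 1/2]].
W = KP⁻¹ = [[39, -27], [28, -18]] · [[-1, 1/2], [-4/3, 1/2]] = [[-3, 6], [-4, 5]].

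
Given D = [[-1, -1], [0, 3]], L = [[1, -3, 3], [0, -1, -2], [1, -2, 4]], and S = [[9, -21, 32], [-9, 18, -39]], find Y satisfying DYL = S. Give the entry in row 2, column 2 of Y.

Left-multiply by D⁻¹ and right-multiply by L⁻¹: Y = D⁻¹SL⁻¹.
det D = -3; the adjugate gives D⁻¹ = [[-1, -1/3], [0, 1/3]].
det L = 1; the adjugate gives L⁻¹ = [[-8, 6, 9], [-2, 1, 2], [1, -1, -1]].
D⁻¹S = [[-6, 15, -19], [-3, 6, -13]].
Y = (D⁻¹S)L⁻¹ = [[-1, -2, -5], [-1, 1, -2]].

1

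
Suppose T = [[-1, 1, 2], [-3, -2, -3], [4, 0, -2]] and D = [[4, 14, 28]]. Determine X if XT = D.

Since T sits to the right of X, X = DT⁻¹.
T has determinant -6; T⁻¹ = [[-2/3, -1/3, -1/6], [3, 1, 3/2], [-4/3, -2/3, -5/6]].
X = DT⁻¹ = [[4, 14, 28]] · [[-2/3, -1/3, -1/6], [3, 1, 3/2], [-4/3, -2/3, -5/6]] = [[2, -6, -3]].

X = [[2, -6, -3]]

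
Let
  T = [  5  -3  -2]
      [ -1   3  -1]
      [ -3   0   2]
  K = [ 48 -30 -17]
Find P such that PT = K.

Right-multiplying both sides by T⁻¹ gives P = KT⁻¹.
det T = -3; the adjugate gives T⁻¹ = [[-2, -2, -3], [-5/3, -4/3, -7/3], [-3, -3, -4]].
P = KT⁻¹ = [[48, -30, -17]] · [[-2, -2, -3], [-5/3, -4/3, -7/3], [-3, -3, -4]] = [[5, -5, -6]].

P = [[5, -5, -6]]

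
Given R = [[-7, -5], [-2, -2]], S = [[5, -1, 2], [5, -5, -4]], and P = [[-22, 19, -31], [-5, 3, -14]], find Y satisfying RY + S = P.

Y = [[1, 0, 4], [4, -4, 1]]

RY = P − S = [[-27, 20, -33], [-10, 8, -10]].
Left-multiplying both sides by R⁻¹ gives Y = R⁻¹(P − S).
R has determinant 4; R⁻¹ = [[-1/2, 5/4], [1/2, -7/4]].
Y = R⁻¹(P − S) = [[1, 0, 4], [4, -4, 1]].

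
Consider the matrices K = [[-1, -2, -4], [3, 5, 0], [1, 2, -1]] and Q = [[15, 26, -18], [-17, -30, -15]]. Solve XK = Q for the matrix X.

Right-multiplying both sides by K⁻¹ gives X = QK⁻¹.
det K = -5; the adjugate gives K⁻¹ = [[1, 2, -4], [-3/5, -1, 12/5], [-1/5, 0, -1/5]].
X = QK⁻¹ = [[15, 26, -18], [-17, -30, -15]] · [[1, 2, -4], [-3/5, -1, 12/5], [-1/5, 0, -1/5]] = [[3, 4, 6], [4, -4, -1]].

X = [[3, 4, 6], [4, -4, -1]]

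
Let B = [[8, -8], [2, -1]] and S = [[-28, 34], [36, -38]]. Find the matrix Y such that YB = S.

Y = [[-5, 6], [5, -2]]

Right-multiplying both sides by B⁻¹ gives Y = SB⁻¹.
det B = 8, so B⁻¹ = [[-1/8, 1], [-1/4, 1]].
Y = SB⁻¹ = [[-28, 34], [36, -38]] · [[-1/8, 1], [-1/4, 1]] = [[-5, 6], [5, -2]].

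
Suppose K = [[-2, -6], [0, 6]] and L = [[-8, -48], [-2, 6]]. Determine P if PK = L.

P = [[4, -4], [1, 2]]

Right-multiplying both sides by K⁻¹ gives P = LK⁻¹.
det K = -12; the adjugate gives K⁻¹ = [[-1/2, -1/2], [0, 1/6]].
P = LK⁻¹ = [[-8, -48], [-2, 6]] · [[-1/2, -1/2], [0, 1/6]] = [[4, -4], [1, 2]].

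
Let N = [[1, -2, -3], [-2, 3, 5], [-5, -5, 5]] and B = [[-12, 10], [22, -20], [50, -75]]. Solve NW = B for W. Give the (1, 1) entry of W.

Since N multiplies W on the left, W = N⁻¹B.
det N = -5; the adjugate gives N⁻¹ = [[-8, -5, 1/5], [3, 2, -1/5], [-5, -3, 1/5]].
W = N⁻¹B = [[-8, -5, 1/5], [3, 2, -1/5], [-5, -3, 1/5]] · [[-12, 10], [22, -20], [50, -75]] = [[-4, 5], [-2, 5], [4, -5]].

-4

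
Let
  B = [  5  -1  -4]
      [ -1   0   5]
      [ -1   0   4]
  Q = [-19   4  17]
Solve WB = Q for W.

Since B sits to the right of W, W = QB⁻¹.
B has determinant 1; B⁻¹ = [[0, 4, -5], [-1, 16, -21], [0, 1, -1]].
W = QB⁻¹ = [[-19, 4, 17]] · [[0, 4, -5], [-1, 16, -21], [0, 1, -1]] = [[-4, 5, -6]].

W = [[-4, 5, -6]]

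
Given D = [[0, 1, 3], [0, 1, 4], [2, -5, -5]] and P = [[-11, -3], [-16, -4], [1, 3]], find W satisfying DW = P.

W = [[-2, -1], [4, 0], [-5, -1]]

Left-multiplying both sides by D⁻¹ gives W = D⁻¹P.
det D = 2, so D⁻¹ = [[15/2, -5, 1/2], [4, -3, 0], [-1, 1, 0]].
W = D⁻¹P = [[15/2, -5, 1/2], [4, -3, 0], [-1, 1, 0]] · [[-11, -3], [-16, -4], [1, 3]] = [[-2, -1], [4, 0], [-5, -1]].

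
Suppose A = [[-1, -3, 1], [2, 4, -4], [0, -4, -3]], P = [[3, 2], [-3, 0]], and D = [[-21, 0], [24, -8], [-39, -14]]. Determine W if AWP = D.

W = [[-2, 4], [1, -3], [1, 2]]

Isolating W: multiply by A⁻¹ from the left and P⁻¹ from the right, so W = A⁻¹DP⁻¹.
det A = 2, so A⁻¹ = [[-14, -13/2, 4], [3, 3/2, -1], [-4, -2, 1]].
P has determinant 6; P⁻¹ = [[0, -1/3], [1/2, 1/2]].
A⁻¹D = [[-18, -4], [12, 2], [-3, 2]].
W = (A⁻¹D)P⁻¹ = [[-2, 4], [1, -3], [1, 2]].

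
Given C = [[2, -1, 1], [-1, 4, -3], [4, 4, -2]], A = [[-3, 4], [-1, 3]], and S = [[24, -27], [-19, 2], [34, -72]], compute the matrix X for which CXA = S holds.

X = [[-4, 0], [4, -5], [3, -2]]

Left-multiply by C⁻¹ and right-multiply by A⁻¹: X = C⁻¹SA⁻¹.
det C = 2, so C⁻¹ = [[2, 1, -1/2], [-7, -4, 5/2], [-10, -6, 7/2]].
det A = -5; the adjugate gives A⁻¹ = [[-3/5, 4/5], [-1/5, 3/5]].
C⁻¹S = [[12, -16], [-7, 1], [-7, 6]].
X = (C⁻¹S)A⁻¹ = [[-4, 0], [4, -5], [3, -2]].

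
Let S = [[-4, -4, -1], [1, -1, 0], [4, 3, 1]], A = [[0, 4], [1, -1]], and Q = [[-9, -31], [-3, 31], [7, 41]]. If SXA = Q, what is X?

Isolating X: multiply by S⁻¹ from the left and A⁻¹ from the right, so X = S⁻¹QA⁻¹.
det S = 1, so S⁻¹ = [[-1, 1, -1], [-1, 0, -1], [7, -4, 8]].
A has determinant -4; A⁻¹ = [[1/4, 1], [1/4, 0]].
S⁻¹Q = [[-1, 21], [2, -10], [5, -13]].
X = (S⁻¹Q)A⁻¹ = [[5, -1], [-2, 2], [-2, 5]].

X = [[5, -1], [-2, 2], [-2, 5]]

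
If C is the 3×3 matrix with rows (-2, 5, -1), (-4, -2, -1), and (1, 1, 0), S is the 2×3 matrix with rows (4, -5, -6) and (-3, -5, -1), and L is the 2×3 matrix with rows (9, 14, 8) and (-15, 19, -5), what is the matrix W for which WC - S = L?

WC = L + S = [[13, 9, 2], [-18, 14, -6]].
C is on the right of W, so right-multiply by C⁻¹: W = (L + S)C⁻¹.
det C = -5, so C⁻¹ = [[-1/5, 1/5, 7/5], [1/5, -1/5, -2/5], [2/5, -7/5, -24/5]].
W = (L + S)C⁻¹ = [[0, -2, 5], [4, 2, -2]].

W = [[0, -2, 5], [4, 2, -2]]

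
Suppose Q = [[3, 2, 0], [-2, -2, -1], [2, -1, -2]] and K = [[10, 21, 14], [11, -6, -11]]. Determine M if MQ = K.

Since Q sits to the right of M, M = KQ⁻¹.
Q has determinant -3; Q⁻¹ = [[-1, -4/3, 2/3], [2, 2, -1], [-2, -7/3, 2/3]].
M = KQ⁻¹ = [[10, 21, 14], [11, -6, -11]] · [[-1, -4/3, 2/3], [2, 2, -1], [-2, -7/3, 2/3]] = [[4, -4, -5], [-1, -1, 6]].

M = [[4, -4, -5], [-1, -1, 6]]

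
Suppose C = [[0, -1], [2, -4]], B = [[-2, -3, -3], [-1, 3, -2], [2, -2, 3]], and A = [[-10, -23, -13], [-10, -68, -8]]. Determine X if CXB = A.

Left-multiply by C⁻¹ and right-multiply by B⁻¹: X = C⁻¹AB⁻¹.
C has determinant 2; C⁻¹ = [[-2, 1/2], [-1, 0]].
det B = 5, so B⁻¹ = [[1, 3, 3], [-1/5, 0, -1/5], [-4/5, -2, -9/5]].
C⁻¹A = [[15, 12, 22], [10, 23, 13]].
X = (C⁻¹A)B⁻¹ = [[-5, 1, 3], [-5, 4, 2]].

X = [[-5, 1, 3], [-5, 4, 2]]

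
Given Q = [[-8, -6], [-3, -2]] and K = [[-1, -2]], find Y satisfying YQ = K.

Y = [[2, -5]]

Since Q sits to the right of Y, Y = KQ⁻¹.
det Q = -2, so Q⁻¹ = [[1, -3], [-3/2, 4]].
Y = KQ⁻¹ = [[-1, -2]] · [[1, -3], [-3/2, 4]] = [[2, -5]].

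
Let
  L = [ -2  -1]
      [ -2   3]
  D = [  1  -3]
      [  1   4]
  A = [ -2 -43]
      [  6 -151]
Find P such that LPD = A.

P = [[-5, 5], [5, -3]]

Isolating P: multiply by L⁻¹ from the left and D⁻¹ from the right, so P = L⁻¹AD⁻¹.
det L = -8; the adjugate gives L⁻¹ = [[-3/8, -1/8], [-1/4, 1/4]].
D has determinant 7; D⁻¹ = [[4/7, 3/7], [-1/7, 1/7]].
L⁻¹A = [[0, 35], [2, -27]].
P = (L⁻¹A)D⁻¹ = [[-5, 5], [5, -3]].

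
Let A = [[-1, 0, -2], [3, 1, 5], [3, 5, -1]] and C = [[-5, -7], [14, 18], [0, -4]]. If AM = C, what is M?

Left-multiplying both sides by A⁻¹ gives M = A⁻¹C.
det A = 2, so A⁻¹ = [[-13, -5, 1], [9, 7/2, -1/2], [6, 5/2, -1/2]].
M = A⁻¹C = [[-13, -5, 1], [9, 7/2, -1/2], [6, 5/2, -1/2]] · [[-5, -7], [14, 18], [0, -4]] = [[-5, -3], [4, 2], [5, 5]].

M = [[-5, -3], [4, 2], [5, 5]]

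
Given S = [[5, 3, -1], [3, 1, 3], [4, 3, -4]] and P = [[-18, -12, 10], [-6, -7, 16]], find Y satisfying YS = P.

Y = [[-2, 0, -2], [-5, 5, 1]]

Right-multiplying both sides by S⁻¹ gives Y = PS⁻¹.
det S = 2, so S⁻¹ = [[-13/2, 9/2, 5], [12, -8, -9], [5/2, -3/2, -2]].
Y = PS⁻¹ = [[-18, -12, 10], [-6, -7, 16]] · [[-13/2, 9/2, 5], [12, -8, -9], [5/2, -3/2, -2]] = [[-2, 0, -2], [-5, 5, 1]].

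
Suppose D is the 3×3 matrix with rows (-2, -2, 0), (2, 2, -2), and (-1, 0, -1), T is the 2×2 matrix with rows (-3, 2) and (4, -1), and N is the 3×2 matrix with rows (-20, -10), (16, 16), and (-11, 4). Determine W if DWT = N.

W = [[1, 3], [5, 4], [-2, -1]]

Isolating W: multiply by D⁻¹ from the left and T⁻¹ from the right, so W = D⁻¹NT⁻¹.
det D = -4, so D⁻¹ = [[1/2, 1/2, -1], [-1, -1/2, 1], [-1/2, -1/2, 0]].
det T = -5, so T⁻¹ = [[1/5, 2/5], [4/5, 3/5]].
D⁻¹N = [[9, -1], [1, 6], [2, -3]].
W = (D⁻¹N)T⁻¹ = [[1, 3], [5, 4], [-2, -1]].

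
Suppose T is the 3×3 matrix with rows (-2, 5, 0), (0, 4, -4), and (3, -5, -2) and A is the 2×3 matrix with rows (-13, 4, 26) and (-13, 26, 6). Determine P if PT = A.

Since T sits to the right of P, P = AT⁻¹.
det T = -4, so T⁻¹ = [[7, -5/2, 5], [3, -1, 2], [3, -5/4, 2]].
P = AT⁻¹ = [[-13, 4, 26], [-13, 26, 6]] · [[7, -5/2, 5], [3, -1, 2], [3, -5/4, 2]] = [[-1, -4, -5], [5, -1, -1]].

P = [[-1, -4, -5], [5, -1, -1]]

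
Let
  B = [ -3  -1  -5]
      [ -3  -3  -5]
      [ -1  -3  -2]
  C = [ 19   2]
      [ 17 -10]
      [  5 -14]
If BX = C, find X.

X = [[0, 4], [1, 6], [-4, -4]]

Left-multiplying both sides by B⁻¹ gives X = B⁻¹C.
B has determinant -2; B⁻¹ = [[9/2, -13/2, 5], [1/2, -1/2, 0], [-3, 4, -3]].
X = B⁻¹C = [[9/2, -13/2, 5], [1/2, -1/2, 0], [-3, 4, -3]] · [[19, 2], [17, -10], [5, -14]] = [[0, 4], [1, 6], [-4, -4]].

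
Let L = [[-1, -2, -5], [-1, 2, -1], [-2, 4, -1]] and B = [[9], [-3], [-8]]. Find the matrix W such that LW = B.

Since L multiplies W on the left, W = L⁻¹B.
L has determinant -4; L⁻¹ = [[-1/2, 11/2, -3], [-1/4, 9/4, -1], [0, -2, 1]].
W = L⁻¹B = [[-1/2, 11/2, -3], [-1/4, 9/4, -1], [0, -2, 1]] · [[9], [-3], [-8]] = [[3], [-1], [-2]].

W = [[3], [-1], [-2]]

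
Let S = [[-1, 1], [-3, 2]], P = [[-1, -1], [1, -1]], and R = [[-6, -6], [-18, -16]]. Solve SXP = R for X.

X = S⁻¹RP⁻¹ (apply S⁻¹ on the left and P⁻¹ on the right).
det S = 1, so S⁻¹ = [[2, -1], [3, -1]].
P has determinant 2; P⁻¹ = [[-1/2, 1/2], [-1/2, -1/2]].
S⁻¹R = [[6, 4], [0, -2]].
X = (S⁻¹R)P⁻¹ = [[-5, 1], [1, 1]].

X = [[-5, 1], [1, 1]]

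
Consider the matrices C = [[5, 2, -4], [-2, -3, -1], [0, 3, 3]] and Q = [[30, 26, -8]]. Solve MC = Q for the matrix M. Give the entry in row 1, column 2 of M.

-5

C is on the right of M, so right-multiply by C⁻¹: M = QC⁻¹.
C has determinant 6; C⁻¹ = [[-1, -3, -7/3], [1, 5/2, 13/6], [-1, -5/2, -11/6]].
M = QC⁻¹ = [[30, 26, -8]] · [[-1, -3, -7/3], [1, 5/2, 13/6], [-1, -5/2, -11/6]] = [[4, -5, 1]].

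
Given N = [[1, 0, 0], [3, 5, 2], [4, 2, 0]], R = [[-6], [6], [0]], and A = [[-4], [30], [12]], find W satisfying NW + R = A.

W = [[2], [2], [4]]

NW = A − R = [[2], [24], [12]].
Left-multiplying both sides by N⁻¹ gives W = N⁻¹(A − R).
det N = -4; the adjugate gives N⁻¹ = [[1, 0, 0], [-2, 0, 1/2], [7/2, 1/2, -5/4]].
W = N⁻¹(A − R) = [[2], [2], [4]].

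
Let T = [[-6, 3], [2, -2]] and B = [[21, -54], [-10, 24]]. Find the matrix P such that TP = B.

P = [[-2, 6], [3, -6]]

Since T multiplies P on the left, P = T⁻¹B.
det T = 6, so T⁻¹ = [[-1/3, -1/2], [-1/3, -1]].
P = T⁻¹B = [[-1/3, -1/2], [-1/3, -1]] · [[21, -54], [-10, 24]] = [[-2, 6], [3, -6]].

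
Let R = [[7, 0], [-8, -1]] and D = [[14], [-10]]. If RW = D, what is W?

Left-multiplying both sides by R⁻¹ gives W = R⁻¹D.
det R = -7; the adjugate gives R⁻¹ = [[1/7, 0], [-8/7, -1]].
W = R⁻¹D = [[1/7, 0], [-8/7, -1]] · [[14], [-10]] = [[2], [-6]].

W = [[2], [-6]]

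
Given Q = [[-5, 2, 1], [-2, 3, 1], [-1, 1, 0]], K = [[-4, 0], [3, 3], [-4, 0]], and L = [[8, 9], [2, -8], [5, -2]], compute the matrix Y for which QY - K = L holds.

QY = L + K = [[4, 9], [5, -5], [1, -2]].
Left-multiplying both sides by Q⁻¹ gives Y = Q⁻¹(L + K).
Q has determinant 4; Q⁻¹ = [[-1/4, 1/4, -1/4], [-1/4, 1/4, 3/4], [1/4, 3/4, -11/4]].
Y = Q⁻¹(L + K) = [[0, -3], [1, -5], [2, 4]].

Y = [[0, -3], [1, -5], [2, 4]]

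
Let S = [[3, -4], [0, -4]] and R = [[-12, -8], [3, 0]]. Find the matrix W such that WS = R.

Right-multiplying both sides by S⁻¹ gives W = RS⁻¹.
S has determinant -12; S⁻¹ = [[1/3, -1/3], [0, -1/4]].
W = RS⁻¹ = [[-12, -8], [3, 0]] · [[1/3, -1/3], [0, -1/4]] = [[-4, 6], [1, -1]].

W = [[-4, 6], [1, -1]]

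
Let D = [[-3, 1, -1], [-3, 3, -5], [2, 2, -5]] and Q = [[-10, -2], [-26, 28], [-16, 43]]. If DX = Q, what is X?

D is on the left of X, so left-multiply by D⁻¹: X = D⁻¹Q.
det D = 2; the adjugate gives D⁻¹ = [[-5/2, 3/2, -1], [-25/2, 17/2, -6], [-6, 4, -3]].
X = D⁻¹Q = [[-5/2, 3/2, -1], [-25/2, 17/2, -6], [-6, 4, -3]] · [[-10, -2], [-26, 28], [-16, 43]] = [[2, 4], [0, 5], [4, -5]].

X = [[2, 4], [0, 5], [4, -5]]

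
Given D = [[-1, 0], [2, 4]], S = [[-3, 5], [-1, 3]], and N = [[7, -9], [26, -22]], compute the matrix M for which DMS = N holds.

M = D⁻¹NS⁻¹ (apply D⁻¹ on the left and S⁻¹ on the right).
det D = -4; the adjugate gives D⁻¹ = [[-1, 0], [1/2, 1/4]].
S has determinant -4; S⁻¹ = [[-3/4, 5/4], [-1/4, 3/4]].
D⁻¹N = [[-7, 9], [10, -10]].
M = (D⁻¹N)S⁻¹ = [[3, -2], [-5, 5]].

M = [[3, -2], [-5, 5]]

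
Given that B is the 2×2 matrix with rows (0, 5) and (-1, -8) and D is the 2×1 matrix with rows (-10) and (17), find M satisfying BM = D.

B is on the left of M, so left-multiply by B⁻¹: M = B⁻¹D.
det B = 5, so B⁻¹ = [[-8/5, -1], [1/5, 0]].
M = B⁻¹D = [[-8/5, -1], [1/5, 0]] · [[-10], [17]] = [[-1], [-2]].

M = [[-1], [-2]]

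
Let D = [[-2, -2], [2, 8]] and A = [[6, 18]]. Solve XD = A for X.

Since D sits to the right of X, X = AD⁻¹.
D has determinant -12; D⁻¹ = [[-2/3, -1/6], [1/6, 1/6]].
X = AD⁻¹ = [[6, 18]] · [[-2/3, -1/6], [1/6, 1/6]] = [[-1, 2]].

X = [[-1, 2]]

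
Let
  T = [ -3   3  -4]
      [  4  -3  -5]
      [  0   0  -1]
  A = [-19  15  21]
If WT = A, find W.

Right-multiplying both sides by T⁻¹ gives W = AT⁻¹.
T has determinant 3; T⁻¹ = [[1, 1, -9], [4/3, 1, -31/3], [0, 0, -1]].
W = AT⁻¹ = [[-19, 15, 21]] · [[1, 1, -9], [4/3, 1, -31/3], [0, 0, -1]] = [[1, -4, -5]].

W = [[1, -4, -5]]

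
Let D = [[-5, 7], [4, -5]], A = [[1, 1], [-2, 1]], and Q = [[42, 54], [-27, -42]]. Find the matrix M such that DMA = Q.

M = [[-3, -5], [5, -3]]

Left-multiply by D⁻¹ and right-multiply by A⁻¹: M = D⁻¹QA⁻¹.
det D = -3; the adjugate gives D⁻¹ = [[5/3, 7/3], [4/3, 5/3]].
det A = 3; the adjugate gives A⁻¹ = [[1/3, -1/3], [2/3, 1/3]].
D⁻¹Q = [[7, -8], [11, 2]].
M = (D⁻¹Q)A⁻¹ = [[-3, -5], [5, -3]].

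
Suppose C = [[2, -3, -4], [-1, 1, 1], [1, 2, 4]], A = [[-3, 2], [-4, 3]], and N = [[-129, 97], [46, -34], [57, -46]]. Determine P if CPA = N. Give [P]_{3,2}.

-5

P = C⁻¹NA⁻¹ (apply C⁻¹ on the left and A⁻¹ on the right).
det C = 1, so C⁻¹ = [[2, 4, 1], [5, 12, 2], [-3, -7, -1]].
det A = -1, so A⁻¹ = [[-3, 2], [-4, 3]].
C⁻¹N = [[-17, 12], [21, -15], [8, -7]].
P = (C⁻¹N)A⁻¹ = [[3, 2], [-3, -3], [4, -5]].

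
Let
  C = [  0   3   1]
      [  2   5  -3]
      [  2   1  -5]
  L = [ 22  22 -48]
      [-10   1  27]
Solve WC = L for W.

C is on the right of W, so right-multiply by C⁻¹: W = LC⁻¹.
det C = 4, so C⁻¹ = [[-11/2, 4, -7/2], [1, -1/2, 1/2], [-2, 3/2, -3/2]].
W = LC⁻¹ = [[22, 22, -48], [-10, 1, 27]] · [[-11/2, 4, -7/2], [1, -1/2, 1/2], [-2, 3/2, -3/2]] = [[-3, 5, 6], [2, 0, -5]].

W = [[-3, 5, 6], [2, 0, -5]]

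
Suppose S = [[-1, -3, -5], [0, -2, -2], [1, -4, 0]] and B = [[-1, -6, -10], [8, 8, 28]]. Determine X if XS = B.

Right-multiplying both sides by S⁻¹ gives X = BS⁻¹.
det S = 4; the adjugate gives S⁻¹ = [[-2, 5, -1], [-1/2, 5/4, -1/2], [1/2, -7/4, 1/2]].
X = BS⁻¹ = [[-1, -6, -10], [8, 8, 28]] · [[-2, 5, -1], [-1/2, 5/4, -1/2], [1/2, -7/4, 1/2]] = [[0, 5, -1], [-6, 1, 2]].

X = [[0, 5, -1], [-6, 1, 2]]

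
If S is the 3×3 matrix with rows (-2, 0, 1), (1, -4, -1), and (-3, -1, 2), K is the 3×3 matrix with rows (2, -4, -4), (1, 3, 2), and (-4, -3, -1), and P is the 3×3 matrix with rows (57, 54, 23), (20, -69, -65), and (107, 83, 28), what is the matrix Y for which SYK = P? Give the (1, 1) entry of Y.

-1

Left-multiply by S⁻¹ and right-multiply by K⁻¹: Y = S⁻¹PK⁻¹.
S has determinant 5; S⁻¹ = [[-9/5, -1/5, 4/5], [1/5, -1/5, -1/5], [-13/5, -2/5, 8/5]].
K has determinant -2; K⁻¹ = [[-3/2, -4, -2], [7/2, 9, 4], [-9/2, -11, -5]].
S⁻¹P = [[-21, -17, -6], [-14, 8, 12], [15, 20, 11]].
Y = (S⁻¹P)K⁻¹ = [[-1, -3, 4], [-5, -4, 0], [-2, -1, -5]].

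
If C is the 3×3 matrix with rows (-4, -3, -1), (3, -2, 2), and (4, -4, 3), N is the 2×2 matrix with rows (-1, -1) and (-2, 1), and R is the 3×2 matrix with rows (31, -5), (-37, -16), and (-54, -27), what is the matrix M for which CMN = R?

Left-multiply by C⁻¹ and right-multiply by N⁻¹: M = C⁻¹RN⁻¹.
det C = -1, so C⁻¹ = [[-2, -13, 8], [1, 8, -5], [4, 28, -17]].
det N = -3, so N⁻¹ = [[-1/3, -1/3], [-2/3, 1/3]].
C⁻¹R = [[-13, 2], [5, 2], [6, -9]].
M = (C⁻¹R)N⁻¹ = [[3, 5], [-3, -1], [4, -5]].

M = [[3, 5], [-3, -1], [4, -5]]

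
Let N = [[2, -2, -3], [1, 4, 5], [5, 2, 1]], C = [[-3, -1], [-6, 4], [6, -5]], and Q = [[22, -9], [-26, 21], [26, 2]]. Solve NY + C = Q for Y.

Y = [[5, 1], [0, -1], [-5, 4]]

NY = Q − C = [[25, -8], [-20, 17], [20, 7]].
N is on the left of Y, so left-multiply by N⁻¹: Y = N⁻¹(Q − C).
det N = -6; the adjugate gives N⁻¹ = [[1, 2/3, -1/3], [-4, -17/6, 13/6], [3, 7/3, -5/3]].
Y = N⁻¹(Q − C) = [[5, 1], [0, -1], [-5, 4]].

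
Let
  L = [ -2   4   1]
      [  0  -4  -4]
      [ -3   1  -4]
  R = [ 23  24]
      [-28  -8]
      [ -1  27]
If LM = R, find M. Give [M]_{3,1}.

1

L is on the left of M, so left-multiply by L⁻¹: M = L⁻¹R.
det L = -4, so L⁻¹ = [[-5, -17/4, 3], [-3, -11/4, 2], [3, 5/2, -2]].
M = L⁻¹R = [[-5, -17/4, 3], [-3, -11/4, 2], [3, 5/2, -2]] · [[23, 24], [-28, -8], [-1, 27]] = [[1, -5], [6, 4], [1, -2]].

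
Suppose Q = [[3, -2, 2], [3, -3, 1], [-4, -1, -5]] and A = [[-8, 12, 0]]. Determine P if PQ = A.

Right-multiplying both sides by Q⁻¹ gives P = AQ⁻¹.
det Q = -4; the adjugate gives Q⁻¹ = [[-4, 3, -1], [-11/4, 7/4, -3/4], [15/4, -11/4, 3/4]].
P = AQ⁻¹ = [[-8, 12, 0]] · [[-4, 3, -1], [-11/4, 7/4, -3/4], [15/4, -11/4, 3/4]] = [[-1, -3, -1]].

P = [[-1, -3, -1]]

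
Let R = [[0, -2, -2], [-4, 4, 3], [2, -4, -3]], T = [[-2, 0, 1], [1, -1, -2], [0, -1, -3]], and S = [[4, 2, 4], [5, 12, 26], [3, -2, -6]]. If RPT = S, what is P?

P = R⁻¹ST⁻¹ (apply R⁻¹ on the left and T⁻¹ on the right).
R has determinant -4; R⁻¹ = [[0, -1/2, -1/2], [3/2, -1, -2], [-2, 1, 2]].
T has determinant -3; T⁻¹ = [[-1/3, 1/3, -1/3], [-1, -2, 1], [1/3, 2/3, -2/3]].
R⁻¹S = [[-4, -5, -10], [-5, -5, -8], [3, 4, 6]].
P = (R⁻¹S)T⁻¹ = [[3, 2, 3], [4, 3, 2], [-3, -3, -1]].

P = [[3, 2, 3], [4, 3, 2], [-3, -3, -1]]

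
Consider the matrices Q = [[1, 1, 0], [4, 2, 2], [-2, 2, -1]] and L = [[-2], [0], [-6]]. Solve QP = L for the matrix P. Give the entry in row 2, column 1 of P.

-2

Since Q multiplies P on the left, P = Q⁻¹L.
det Q = -6; the adjugate gives Q⁻¹ = [[1, -1/6, -1/3], [0, 1/6, 1/3], [-2, 2/3, 1/3]].
P = Q⁻¹L = [[1, -1/6, -1/3], [0, 1/6, 1/3], [-2, 2/3, 1/3]] · [[-2], [0], [-6]] = [[0], [-2], [2]].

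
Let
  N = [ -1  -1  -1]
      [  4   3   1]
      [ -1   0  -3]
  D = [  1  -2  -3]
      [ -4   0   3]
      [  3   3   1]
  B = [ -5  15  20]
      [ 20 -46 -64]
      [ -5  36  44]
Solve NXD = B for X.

Isolating X: multiply by N⁻¹ from the left and D⁻¹ from the right, so X = N⁻¹BD⁻¹.
det N = -5; the adjugate gives N⁻¹ = [[9/5, 3/5, -2/5], [-11/5, -2/5, 3/5], [-3/5, -1/5, -1/5]].
D has determinant 1; D⁻¹ = [[-9, -7, -6], [13, 10, 9], [-12, -9, -8]].
N⁻¹B = [[5, -15, -20], [0, 7, 8], [0, -7, -8]].
X = (N⁻¹B)D⁻¹ = [[0, -5, -5], [-5, -2, -1], [5, 2, 1]].

X = [[0, -5, -5], [-5, -2, -1], [5, 2, 1]]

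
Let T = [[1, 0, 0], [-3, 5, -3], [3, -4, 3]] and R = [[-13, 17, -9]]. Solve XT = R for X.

Since T sits to the right of X, X = RT⁻¹.
det T = 3; the adjugate gives T⁻¹ = [[1, 0, 0], [0, 1, 1], [-1, 4/3, 5/3]].
X = RT⁻¹ = [[-13, 17, -9]] · [[1, 0, 0], [0, 1, 1], [-1, 4/3, 5/3]] = [[-4, 5, 2]].

X = [[-4, 5, 2]]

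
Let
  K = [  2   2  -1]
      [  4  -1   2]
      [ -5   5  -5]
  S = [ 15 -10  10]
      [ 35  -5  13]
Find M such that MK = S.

Since K sits to the right of M, M = SK⁻¹.
det K = -5, so K⁻¹ = [[1, -1, -3/5], [-2, 3, 8/5], [-3, 4, 2]].
M = SK⁻¹ = [[15, -10, 10], [35, -5, 13]] · [[1, -1, -3/5], [-2, 3, 8/5], [-3, 4, 2]] = [[5, -5, -5], [6, 2, -3]].

M = [[5, -5, -5], [6, 2, -3]]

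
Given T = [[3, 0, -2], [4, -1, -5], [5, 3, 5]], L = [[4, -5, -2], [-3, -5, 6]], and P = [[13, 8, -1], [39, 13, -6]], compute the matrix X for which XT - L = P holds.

X = [[4, 0, 1], [0, 4, 4]]

XT = P + L = [[17, 3, -3], [36, 8, 0]].
Right-multiplying both sides by T⁻¹ gives X = (P + L)T⁻¹.
det T = -4; the adjugate gives T⁻¹ = [[-5/2, 3/2, 1/2], [45/4, -25/4, -7/4], [-17/4, 9/4, 3/4]].
X = (P + L)T⁻¹ = [[4, 0, 1], [0, 4, 4]].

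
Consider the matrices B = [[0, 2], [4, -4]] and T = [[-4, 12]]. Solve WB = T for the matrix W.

W = [[4, -1]]

Since B sits to the right of W, W = TB⁻¹.
B has determinant -8; B⁻¹ = [[1/2, 1/4], [1/2, 0]].
W = TB⁻¹ = [[-4, 12]] · [[1/2, 1/4], [1/2, 0]] = [[4, -1]].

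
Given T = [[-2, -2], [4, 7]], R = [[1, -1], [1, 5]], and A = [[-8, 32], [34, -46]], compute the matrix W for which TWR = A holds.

W = [[2, -4], [4, 2]]

Isolating W: multiply by T⁻¹ from the left and R⁻¹ from the right, so W = T⁻¹AR⁻¹.
T has determinant -6; T⁻¹ = [[-7/6, -1/3], [2/3, 1/3]].
det R = 6, so R⁻¹ = [[5/6, 1/6], [-1/6, 1/6]].
T⁻¹A = [[-2, -22], [6, 6]].
W = (T⁻¹A)R⁻¹ = [[2, -4], [4, 2]].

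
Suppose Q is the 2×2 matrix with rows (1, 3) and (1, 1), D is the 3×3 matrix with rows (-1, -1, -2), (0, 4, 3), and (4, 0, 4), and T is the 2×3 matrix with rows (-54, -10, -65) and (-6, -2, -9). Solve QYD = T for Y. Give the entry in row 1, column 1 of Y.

Left-multiply by Q⁻¹ and right-multiply by D⁻¹: Y = Q⁻¹TD⁻¹.
det Q = -2; the adjugate gives Q⁻¹ = [[-1/2, 3/2], [1/2, -1/2]].
det D = 4, so D⁻¹ = [[4, 1, 5/4], [3, 1, 3/4], [-4, -1, -1]].
Q⁻¹T = [[18, 2, 19], [-24, -4, -28]].
Y = (Q⁻¹T)D⁻¹ = [[2, 1, 5], [4, 0, -5]].

2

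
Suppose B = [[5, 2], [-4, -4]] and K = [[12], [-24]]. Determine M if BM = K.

M = [[0], [6]]

Left-multiplying both sides by B⁻¹ gives M = B⁻¹K.
B has determinant -12; B⁻¹ = [[1/3, 1/6], [-1/3, -5/12]].
M = B⁻¹K = [[1/3, 1/6], [-1/3, -5/12]] · [[12], [-24]] = [[0], [6]].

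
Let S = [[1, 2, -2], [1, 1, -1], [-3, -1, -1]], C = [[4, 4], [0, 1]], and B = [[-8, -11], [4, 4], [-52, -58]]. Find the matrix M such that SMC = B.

M = S⁻¹BC⁻¹ (apply S⁻¹ on the left and C⁻¹ on the right).
S has determinant 2; S⁻¹ = [[-1, 2, 0], [2, -7/2, -1/2], [1, -5/2, -1/2]].
det C = 4; the adjugate gives C⁻¹ = [[1/4, -1], [0, 1]].
S⁻¹B = [[16, 19], [-4, -7], [8, 8]].
M = (S⁻¹B)C⁻¹ = [[4, 3], [-1, -3], [2, 0]].

M = [[4, 3], [-1, -3], [2, 0]]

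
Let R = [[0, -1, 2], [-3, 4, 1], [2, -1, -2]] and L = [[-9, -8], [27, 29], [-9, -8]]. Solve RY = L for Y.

Since R multiplies Y on the left, Y = R⁻¹L.
R has determinant -6; R⁻¹ = [[7/6, 2/3, 3/2], [2/3, 2/3, 1], [5/6, 1/3, 1/2]].
Y = R⁻¹L = [[7/6, 2/3, 3/2], [2/3, 2/3, 1], [5/6, 1/3, 1/2]] · [[-9, -8], [27, 29], [-9, -8]] = [[-6, -2], [3, 6], [-3, -1]].

Y = [[-6, -2], [3, 6], [-3, -1]]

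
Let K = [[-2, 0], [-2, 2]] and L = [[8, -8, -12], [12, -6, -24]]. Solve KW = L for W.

K is on the left of W, so left-multiply by K⁻¹: W = K⁻¹L.
det K = -4; the adjugate gives K⁻¹ = [[-1/2, 0], [-1/2, 1/2]].
W = K⁻¹L = [[-1/2, 0], [-1/2, 1/2]] · [[8, -8, -12], [12, -6, -24]] = [[-4, 4, 6], [2, 1, -6]].

W = [[-4, 4, 6], [2, 1, -6]]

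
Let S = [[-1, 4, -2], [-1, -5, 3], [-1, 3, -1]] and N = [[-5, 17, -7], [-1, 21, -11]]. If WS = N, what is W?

W = [[2, 0, 3], [2, -2, 1]]

Since S sits to the right of W, W = NS⁻¹.
det S = 4; the adjugate gives S⁻¹ = [[-1, -1/2, 1/2], [-1, -1/4, 5/4], [-2, -1/4, 9/4]].
W = NS⁻¹ = [[-5, 17, -7], [-1, 21, -11]] · [[-1, -1/2, 1/2], [-1, -1/4, 5/4], [-2, -1/4, 9/4]] = [[2, 0, 3], [2, -2, 1]].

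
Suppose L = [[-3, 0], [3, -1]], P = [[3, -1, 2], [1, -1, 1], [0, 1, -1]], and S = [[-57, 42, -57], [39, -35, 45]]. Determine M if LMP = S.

Isolating M: multiply by L⁻¹ from the left and P⁻¹ from the right, so M = L⁻¹SP⁻¹.
L has determinant 3; L⁻¹ = [[-1/3, 0], [-1, -1]].
det P = 1; the adjugate gives P⁻¹ = [[0, 1, 1], [1, -3, -1], [1, -3, -2]].
L⁻¹S = [[19, -14, 19], [18, -7, 12]].
M = (L⁻¹S)P⁻¹ = [[5, 4, -5], [5, 3, 1]].

M = [[5, 4, -5], [5, 3, 1]]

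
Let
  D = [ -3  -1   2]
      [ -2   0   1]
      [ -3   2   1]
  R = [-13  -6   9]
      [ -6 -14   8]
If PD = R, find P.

Right-multiplying both sides by D⁻¹ gives P = RD⁻¹.
det D = -1; the adjugate gives D⁻¹ = [[2, -5, 1], [1, -3, 1], [4, -9, 2]].
P = RD⁻¹ = [[-13, -6, 9], [-6, -14, 8]] · [[2, -5, 1], [1, -3, 1], [4, -9, 2]] = [[4, 2, -1], [6, 0, -4]].

P = [[4, 2, -1], [6, 0, -4]]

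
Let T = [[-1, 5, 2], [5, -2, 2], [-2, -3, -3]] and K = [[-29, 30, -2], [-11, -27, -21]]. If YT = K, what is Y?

T is on the right of Y, so right-multiply by T⁻¹: Y = KT⁻¹.
det T = 5, so T⁻¹ = [[12/5, 9/5, 14/5], [11/5, 7/5, 12/5], [-19/5, -13/5, -23/5]].
Y = KT⁻¹ = [[-29, 30, -2], [-11, -27, -21]] · [[12/5, 9/5, 14/5], [11/5, 7/5, 12/5], [-19/5, -13/5, -23/5]] = [[4, -5, 0], [-6, -3, 1]].

Y = [[4, -5, 0], [-6, -3, 1]]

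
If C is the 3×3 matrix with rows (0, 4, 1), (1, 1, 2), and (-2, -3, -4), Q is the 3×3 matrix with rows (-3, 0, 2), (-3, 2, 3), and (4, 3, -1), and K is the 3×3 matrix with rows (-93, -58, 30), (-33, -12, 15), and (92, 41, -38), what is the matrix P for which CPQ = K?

P = [[3, 0, -5], [3, -1, -5], [-3, 2, 2]]

P = C⁻¹KQ⁻¹ (apply C⁻¹ on the left and Q⁻¹ on the right).
det C = -1, so C⁻¹ = [[-2, -13, -7], [0, -2, -1], [1, 8, 4]].
Q has determinant -1; Q⁻¹ = [[11, -6, 4], [-9, 5, -3], [17, -9, 6]].
C⁻¹K = [[-29, -15, 11], [-26, -17, 8], [11, 10, -2]].
P = (C⁻¹K)Q⁻¹ = [[3, 0, -5], [3, -1, -5], [-3, 2, 2]].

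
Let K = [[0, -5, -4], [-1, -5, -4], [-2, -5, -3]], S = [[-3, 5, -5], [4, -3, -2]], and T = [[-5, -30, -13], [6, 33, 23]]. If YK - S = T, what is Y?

Y = [[-1, 4, 2], [1, -4, -3]]

YK = T + S = [[-8, -25, -18], [10, 30, 21]].
K is on the right of Y, so right-multiply by K⁻¹: Y = (T + S)K⁻¹.
det K = -5; the adjugate gives K⁻¹ = [[1, -1, 0], [-1, 8/5, -4/5], [1, -2, 1]].
Y = (T + S)K⁻¹ = [[-1, 4, 2], [1, -4, -3]].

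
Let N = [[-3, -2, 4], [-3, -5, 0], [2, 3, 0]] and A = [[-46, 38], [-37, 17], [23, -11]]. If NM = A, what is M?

N is on the left of M, so left-multiply by N⁻¹: M = N⁻¹A.
det N = 4; the adjugate gives N⁻¹ = [[0, 3, 5], [0, -2, -3], [1/4, 5/4, 9/4]].
M = N⁻¹A = [[0, 3, 5], [0, -2, -3], [1/4, 5/4, 9/4]] · [[-46, 38], [-37, 17], [23, -11]] = [[4, -4], [5, -1], [-6, 6]].

M = [[4, -4], [5, -1], [-6, 6]]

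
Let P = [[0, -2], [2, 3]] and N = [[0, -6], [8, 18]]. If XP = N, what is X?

Right-multiplying both sides by P⁻¹ gives X = NP⁻¹.
det P = 4, so P⁻¹ = [[3/4, 1/2], [-1/2, 0]].
X = NP⁻¹ = [[0, -6], [8, 18]] · [[3/4, 1/2], [-1/2, 0]] = [[3, 0], [-3, 4]].

X = [[3, 0], [-3, 4]]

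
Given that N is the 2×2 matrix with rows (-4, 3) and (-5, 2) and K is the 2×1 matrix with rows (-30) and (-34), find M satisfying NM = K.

Since N multiplies M on the left, M = N⁻¹K.
N has determinant 7; N⁻¹ = [[2/7, -3/7], [5/7, -4/7]].
M = N⁻¹K = [[2/7, -3/7], [5/7, -4/7]] · [[-30], [-34]] = [[6], [-2]].

M = [[6], [-2]]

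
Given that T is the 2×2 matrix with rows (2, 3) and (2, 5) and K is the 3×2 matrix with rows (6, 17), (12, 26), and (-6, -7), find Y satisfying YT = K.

T is on the right of Y, so right-multiply by T⁻¹: Y = KT⁻¹.
det T = 4; the adjugate gives T⁻¹ = [[5/4, -3/4], [-1/2, 1/2]].
Y = KT⁻¹ = [[6, 17], [12, 26], [-6, -7]] · [[5/4, -3/4], [-1/2, 1/2]] = [[-1, 4], [2, 4], [-4, 1]].

Y = [[-1, 4], [2, 4], [-4, 1]]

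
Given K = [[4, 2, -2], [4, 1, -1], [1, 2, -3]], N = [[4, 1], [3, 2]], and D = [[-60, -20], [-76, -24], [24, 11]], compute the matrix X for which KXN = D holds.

X = [[-5, -1], [4, -5], [0, -5]]

X = K⁻¹DN⁻¹ (apply K⁻¹ on the left and N⁻¹ on the right).
K has determinant 4; K⁻¹ = [[-1/4, 1/2, 0], [11/4, -5/2, -1], [7/4, -3/2, -1]].
det N = 5; the adjugate gives N⁻¹ = [[2/5, -1/5], [-3/5, 4/5]].
K⁻¹D = [[-23, -7], [1, -6], [-15, -10]].
X = (K⁻¹D)N⁻¹ = [[-5, -1], [4, -5], [0, -5]].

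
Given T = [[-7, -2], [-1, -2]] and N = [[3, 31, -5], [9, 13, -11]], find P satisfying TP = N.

P = [[1, -3, -1], [-5, -5, 6]]

Since T multiplies P on the left, P = T⁻¹N.
det T = 12; the adjugate gives T⁻¹ = [[-1/6, 1/6], [1/12, -7/12]].
P = T⁻¹N = [[-1/6, 1/6], [1/12, -7/12]] · [[3, 31, -5], [9, 13, -11]] = [[1, -3, -1], [-5, -5, 6]].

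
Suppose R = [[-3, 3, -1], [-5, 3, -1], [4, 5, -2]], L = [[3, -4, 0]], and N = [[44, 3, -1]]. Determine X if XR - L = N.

X = [[-2, -5, 4]]

XR = N + L = [[47, -1, -1]].
Right-multiplying both sides by R⁻¹ gives X = (N + L)R⁻¹.
det R = -2, so R⁻¹ = [[1/2, -1/2, 0], [7, -5, -1], [37/2, -27/2, -3]].
X = (N + L)R⁻¹ = [[-2, -5, 4]].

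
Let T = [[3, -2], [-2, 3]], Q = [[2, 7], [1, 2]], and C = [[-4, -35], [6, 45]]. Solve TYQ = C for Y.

Y = [[-1, 2], [3, -4]]

Y = T⁻¹CQ⁻¹ (apply T⁻¹ on the left and Q⁻¹ on the right).
det T = 5, so T⁻¹ = [[3/5, 2/5], [2/5, 3/5]].
det Q = -3, so Q⁻¹ = [[-2/3, 7/3], [1/3, -2/3]].
T⁻¹C = [[0, -3], [2, 13]].
Y = (T⁻¹C)Q⁻¹ = [[-1, 2], [3, -4]].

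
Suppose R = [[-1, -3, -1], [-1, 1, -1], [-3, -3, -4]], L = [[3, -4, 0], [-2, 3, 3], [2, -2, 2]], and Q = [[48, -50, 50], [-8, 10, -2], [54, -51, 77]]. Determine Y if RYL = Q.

Y = [[-2, 0, -3], [-2, -1, -5], [2, -1, -1]]

Left-multiply by R⁻¹ and right-multiply by L⁻¹: Y = R⁻¹QL⁻¹.
R has determinant 4; R⁻¹ = [[-7/4, -9/4, 1], [-1/4, 1/4, 0], [3/2, 3/2, -1]].
det L = -4, so L⁻¹ = [[-3, -2, 3], [-5/2, -3/2, 9/4], [1/2, 1/2, -1/4]].
R⁻¹Q = [[-12, 14, -6], [-14, 15, -13], [6, -9, -5]].
Y = (R⁻¹Q)L⁻¹ = [[-2, 0, -3], [-2, -1, -5], [2, -1, -1]].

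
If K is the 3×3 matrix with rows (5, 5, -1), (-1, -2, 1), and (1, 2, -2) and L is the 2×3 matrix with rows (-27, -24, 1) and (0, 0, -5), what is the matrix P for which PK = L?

K is on the right of P, so right-multiply by K⁻¹: P = LK⁻¹.
K has determinant 5; K⁻¹ = [[2/5, 8/5, 3/5], [-1/5, -9/5, -4/5], [0, -1, -1]].
P = LK⁻¹ = [[-27, -24, 1], [0, 0, -5]] · [[2/5, 8/5, 3/5], [-1/5, -9/5, -4/5], [0, -1, -1]] = [[-6, -1, 2], [0, 5, 5]].

P = [[-6, -1, 2], [0, 5, 5]]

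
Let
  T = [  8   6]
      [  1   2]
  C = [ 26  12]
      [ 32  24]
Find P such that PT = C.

T is on the right of P, so right-multiply by T⁻¹: P = CT⁻¹.
T has determinant 10; T⁻¹ = [[1/5, -3/5], [-1/10, 4/5]].
P = CT⁻¹ = [[26, 12], [32, 24]] · [[1/5, -3/5], [-1/10, 4/5]] = [[4, -6], [4, 0]].

P = [[4, -6], [4, 0]]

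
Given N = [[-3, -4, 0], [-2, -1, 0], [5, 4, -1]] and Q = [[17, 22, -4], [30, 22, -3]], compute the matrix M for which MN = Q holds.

M = [[-3, 6, 4], [-1, -6, 3]]

N is on the right of M, so right-multiply by N⁻¹: M = QN⁻¹.
det N = 5; the adjugate gives N⁻¹ = [[1/5, -4/5, 0], [-2/5, 3/5, 0], [-3/5, -8/5, -1]].
M = QN⁻¹ = [[17, 22, -4], [30, 22, -3]] · [[1/5, -4/5, 0], [-2/5, 3/5, 0], [-3/5, -8/5, -1]] = [[-3, 6, 4], [-1, -6, 3]].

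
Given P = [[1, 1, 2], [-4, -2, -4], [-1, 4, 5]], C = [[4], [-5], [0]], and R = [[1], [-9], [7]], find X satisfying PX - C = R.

PX = R + C = [[5], [-14], [7]].
Left-multiplying both sides by P⁻¹ gives X = P⁻¹(R + C).
det P = -6; the adjugate gives P⁻¹ = [[-1, -1/2, 0], [-4, -7/6, 2/3], [3, 5/6, -1/3]].
X = P⁻¹(R + C) = [[2], [1], [1]].

X = [[2], [1], [1]]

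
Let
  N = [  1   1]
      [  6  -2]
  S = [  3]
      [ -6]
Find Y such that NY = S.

Y = [[0], [3]]

Left-multiplying both sides by N⁻¹ gives Y = N⁻¹S.
N has determinant -8; N⁻¹ = [[1/4, 1/8], [3/4, -1/8]].
Y = N⁻¹S = [[1/4, 1/8], [3/4, -1/8]] · [[3], [-6]] = [[0], [3]].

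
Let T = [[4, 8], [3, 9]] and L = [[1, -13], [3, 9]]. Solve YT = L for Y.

Y = [[4, -5], [0, 1]]

Right-multiplying both sides by T⁻¹ gives Y = LT⁻¹.
T has determinant 12; T⁻¹ = [[3/4, -2/3], [-1/4, 1/3]].
Y = LT⁻¹ = [[1, -13], [3, 9]] · [[3/4, -2/3], [-1/4, 1/3]] = [[4, -5], [0, 1]].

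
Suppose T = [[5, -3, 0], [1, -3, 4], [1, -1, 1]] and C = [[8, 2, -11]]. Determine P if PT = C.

P = [[2, -3, 1]]

Right-multiplying both sides by T⁻¹ gives P = CT⁻¹.
det T = -4; the adjugate gives T⁻¹ = [[-1/4, -3/4, 3], [-3/4, -5/4, 5], [-1/2, -1/2, 3]].
P = CT⁻¹ = [[8, 2, -11]] · [[-1/4, -3/4, 3], [-3/4, -5/4, 5], [-1/2, -1/2, 3]] = [[2, -3, 1]].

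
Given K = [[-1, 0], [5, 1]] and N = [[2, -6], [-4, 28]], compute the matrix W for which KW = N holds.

W = [[-2, 6], [6, -2]]

K is on the left of W, so left-multiply by K⁻¹: W = K⁻¹N.
K has determinant -1; K⁻¹ = [[-1, 0], [5, 1]].
W = K⁻¹N = [[-1, 0], [5, 1]] · [[2, -6], [-4, 28]] = [[-2, 6], [6, -2]].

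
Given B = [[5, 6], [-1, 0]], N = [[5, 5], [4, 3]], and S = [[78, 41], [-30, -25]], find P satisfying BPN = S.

Left-multiply by B⁻¹ and right-multiply by N⁻¹: P = B⁻¹SN⁻¹.
det B = 6, so B⁻¹ = [[0, -1], [1/6, 5/6]].
det N = -5, so N⁻¹ = [[-3/5, 1], [4/5, -1]].
B⁻¹S = [[30, 25], [-12, -14]].
P = (B⁻¹S)N⁻¹ = [[2, 5], [-4, 2]].

P = [[2, 5], [-4, 2]]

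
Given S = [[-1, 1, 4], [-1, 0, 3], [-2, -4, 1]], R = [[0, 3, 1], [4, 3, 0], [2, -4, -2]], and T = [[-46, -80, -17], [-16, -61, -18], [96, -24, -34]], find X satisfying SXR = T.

X = [[4, -3, 2], [1, -4, -3], [2, -4, 4]]

Isolating X: multiply by S⁻¹ from the left and R⁻¹ from the right, so X = S⁻¹TR⁻¹.
det S = -1; the adjugate gives S⁻¹ = [[-12, 17, -3], [5, -7, 1], [-4, 6, -1]].
R has determinant 2; R⁻¹ = [[-3, 1, -3/2], [4, -1, 2], [-11, 3, -6]].
S⁻¹T = [[-8, -5, 0], [-22, 3, 7], [-8, -22, -6]].
X = (S⁻¹T)R⁻¹ = [[4, -3, 2], [1, -4, -3], [2, -4, 4]].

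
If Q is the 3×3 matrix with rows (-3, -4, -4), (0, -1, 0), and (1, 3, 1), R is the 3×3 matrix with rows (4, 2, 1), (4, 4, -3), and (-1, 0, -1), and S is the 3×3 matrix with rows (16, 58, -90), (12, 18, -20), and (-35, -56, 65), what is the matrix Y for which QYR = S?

Y = [[-1, -5, 4], [1, -5, -4], [2, 4, -5]]

Isolating Y: multiply by Q⁻¹ from the left and R⁻¹ from the right, so Y = Q⁻¹SR⁻¹.
Q has determinant -1; Q⁻¹ = [[1, 8, 4], [0, -1, 0], [-1, -5, -3]].
det R = 2; the adjugate gives R⁻¹ = [[-2, 1, -5], [7/2, -3/2, 8], [2, -1, 4]].
Q⁻¹S = [[-28, -22, 10], [-12, -18, 20], [29, 20, -5]].
Y = (Q⁻¹S)R⁻¹ = [[-1, -5, 4], [1, -5, -4], [2, 4, -5]].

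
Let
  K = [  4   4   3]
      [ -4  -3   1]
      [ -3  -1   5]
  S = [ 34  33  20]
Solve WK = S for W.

W = [[5, -5, 2]]

Since K sits to the right of W, W = SK⁻¹.
det K = -3, so K⁻¹ = [[14/3, 23/3, -13/3], [-17/3, -29/3, 16/3], [5/3, 8/3, -4/3]].
W = SK⁻¹ = [[34, 33, 20]] · [[14/3, 23/3, -13/3], [-17/3, -29/3, 16/3], [5/3, 8/3, -4/3]] = [[5, -5, 2]].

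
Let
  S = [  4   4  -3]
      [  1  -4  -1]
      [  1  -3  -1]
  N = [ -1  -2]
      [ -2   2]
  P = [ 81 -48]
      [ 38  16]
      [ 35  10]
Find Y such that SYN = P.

Left-multiply by S⁻¹ and right-multiply by N⁻¹: Y = S⁻¹PN⁻¹.
S has determinant 1; S⁻¹ = [[1, 13, -16], [0, -1, 1], [1, 16, -20]].
det N = -6, so N⁻¹ = [[-1/3, -1/3], [-1/3, 1/6]].
S⁻¹P = [[15, 0], [-3, -6], [-11, 8]].
Y = (S⁻¹P)N⁻¹ = [[-5, -5], [3, 0], [1, 5]].

Y = [[-5, -5], [3, 0], [1, 5]]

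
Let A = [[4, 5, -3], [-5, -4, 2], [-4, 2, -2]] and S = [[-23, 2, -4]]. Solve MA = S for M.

Since A sits to the right of M, M = SA⁻¹.
det A = 4; the adjugate gives A⁻¹ = [[1, 1, -1/2], [-9/2, -5, 7/4], [-13/2, -7, 9/4]].
M = SA⁻¹ = [[-23, 2, -4]] · [[1, 1, -1/2], [-9/2, -5, 7/4], [-13/2, -7, 9/4]] = [[-6, -5, 6]].

M = [[-6, -5, 6]]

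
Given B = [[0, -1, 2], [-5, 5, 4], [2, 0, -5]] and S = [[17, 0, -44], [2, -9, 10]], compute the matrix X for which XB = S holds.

X = [[-5, -1, 6], [-1, -2, -4]]

Since B sits to the right of X, X = SB⁻¹.
det B = -3, so B⁻¹ = [[25/3, 5/3, 14/3], [17/3, 4/3, 10/3], [10/3, 2/3, 5/3]].
X = SB⁻¹ = [[17, 0, -44], [2, -9, 10]] · [[25/3, 5/3, 14/3], [17/3, 4/3, 10/3], [10/3, 2/3, 5/3]] = [[-5, -1, 6], [-1, -2, -4]].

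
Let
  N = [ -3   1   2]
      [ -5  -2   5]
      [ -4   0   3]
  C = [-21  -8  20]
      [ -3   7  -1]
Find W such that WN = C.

Right-multiplying both sides by N⁻¹ gives W = CN⁻¹.
det N = -3, so N⁻¹ = [[2, 1, -3], [5/3, 1/3, -5/3], [8/3, 4/3, -11/3]].
W = CN⁻¹ = [[-21, -8, 20], [-3, 7, -1]] · [[2, 1, -3], [5/3, 1/3, -5/3], [8/3, 4/3, -11/3]] = [[-2, 3, 3], [3, -2, 1]].

W = [[-2, 3, 3], [3, -2, 1]]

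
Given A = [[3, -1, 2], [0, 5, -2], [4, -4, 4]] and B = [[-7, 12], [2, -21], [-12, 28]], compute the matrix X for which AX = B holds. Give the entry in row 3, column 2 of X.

3

A is on the left of X, so left-multiply by A⁻¹: X = A⁻¹B.
det A = 4, so A⁻¹ = [[3, -1, -2], [-2, 1, 3/2], [-5, 2, 15/4]].
X = A⁻¹B = [[3, -1, -2], [-2, 1, 3/2], [-5, 2, 15/4]] · [[-7, 12], [2, -21], [-12, 28]] = [[1, 1], [-2, -3], [-6, 3]].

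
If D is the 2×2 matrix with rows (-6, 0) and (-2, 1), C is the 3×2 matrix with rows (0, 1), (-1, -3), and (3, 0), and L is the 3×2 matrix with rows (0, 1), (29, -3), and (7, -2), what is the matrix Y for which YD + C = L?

YD = L − C = [[0, 0], [30, 0], [4, -2]].
D is on the right of Y, so right-multiply by D⁻¹: Y = (L − C)D⁻¹.
det D = -6; the adjugate gives D⁻¹ = [[-1/6, 0], [-1/3, 1]].
Y = (L − C)D⁻¹ = [[0, 0], [-5, 0], [0, -2]].

Y = [[0, 0], [-5, 0], [0, -2]]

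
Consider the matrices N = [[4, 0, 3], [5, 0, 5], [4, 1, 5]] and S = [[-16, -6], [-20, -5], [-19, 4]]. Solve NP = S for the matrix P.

Since N multiplies P on the left, P = N⁻¹S.
det N = -5; the adjugate gives N⁻¹ = [[1, -3/5, 0], [1, -8/5, 1], [-1, 4/5, 0]].
P = N⁻¹S = [[1, -3/5, 0], [1, -8/5, 1], [-1, 4/5, 0]] · [[-16, -6], [-20, -5], [-19, 4]] = [[-4, -3], [-3, 6], [0, 2]].

P = [[-4, -3], [-3, 6], [0, 2]]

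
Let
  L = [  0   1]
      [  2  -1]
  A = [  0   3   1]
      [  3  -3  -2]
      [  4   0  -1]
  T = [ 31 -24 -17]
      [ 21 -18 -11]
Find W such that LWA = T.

W = [[-5, 2, 5], [-3, 5, 4]]

Left-multiply by L⁻¹ and right-multiply by A⁻¹: W = L⁻¹TA⁻¹.
L has determinant -2; L⁻¹ = [[1/2, 1/2], [1, 0]].
det A = -3; the adjugate gives A⁻¹ = [[-1, -1, 1], [5/3, 4/3, -1], [-4, -4, 3]].
L⁻¹T = [[26, -21, -14], [31, -24, -17]].
W = (L⁻¹T)A⁻¹ = [[-5, 2, 5], [-3, 5, 4]].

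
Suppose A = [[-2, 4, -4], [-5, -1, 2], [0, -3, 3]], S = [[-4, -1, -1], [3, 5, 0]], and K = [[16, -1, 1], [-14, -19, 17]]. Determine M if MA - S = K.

M = [[-1, -2, 0], [-2, 3, 1]]

MA = K + S = [[12, -2, 0], [-11, -14, 17]].
Right-multiplying both sides by A⁻¹ gives M = (K + S)A⁻¹.
det A = -6; the adjugate gives A⁻¹ = [[-1/2, 0, -2/3], [-5/2, 1, -4], [-5/2, 1, -11/3]].
M = (K + S)A⁻¹ = [[-1, -2, 0], [-2, 3, 1]].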